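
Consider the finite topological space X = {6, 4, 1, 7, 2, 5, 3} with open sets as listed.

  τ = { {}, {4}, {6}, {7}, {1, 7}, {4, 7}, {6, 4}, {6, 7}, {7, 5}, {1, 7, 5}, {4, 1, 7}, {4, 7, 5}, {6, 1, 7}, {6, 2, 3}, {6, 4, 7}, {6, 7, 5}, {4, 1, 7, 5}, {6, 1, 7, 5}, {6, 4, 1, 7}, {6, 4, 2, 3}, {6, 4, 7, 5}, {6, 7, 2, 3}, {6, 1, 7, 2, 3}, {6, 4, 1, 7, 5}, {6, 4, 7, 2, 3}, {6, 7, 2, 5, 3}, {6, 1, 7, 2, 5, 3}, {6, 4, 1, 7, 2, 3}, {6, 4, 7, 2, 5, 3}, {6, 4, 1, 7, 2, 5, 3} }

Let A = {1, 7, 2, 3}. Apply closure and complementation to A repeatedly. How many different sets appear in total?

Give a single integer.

X∖A={6, 4, 5}, int(X∖A)={6, 4}, hence cl(A)={1, 7, 2, 5, 3}
Orbit (k=closure, c=complement):
  1. A     = {1, 7, 2, 3}
  2. kA    = {1, 7, 2, 5, 3}
  3. cA    = {6, 4, 5}
  4. ckA   = {6, 4}
  5. kcA   = {6, 4, 2, 5, 3}
  6. kckA  = {6, 4, 2, 3}
  7. ckcA  = {1, 7}
  8. ckckA = {1, 7, 5}
(closed under both — stop)

8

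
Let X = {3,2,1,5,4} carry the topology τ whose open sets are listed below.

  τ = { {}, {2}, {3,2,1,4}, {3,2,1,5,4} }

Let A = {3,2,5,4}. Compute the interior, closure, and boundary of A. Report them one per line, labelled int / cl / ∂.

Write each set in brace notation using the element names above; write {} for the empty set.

int(A) = {2}
cl(A)  = {3,2,1,5,4}
∂A     = {3,1,5,4}

U open, U⊆A: {}, {2}. int(A) = ⋃ = {2}
X∖A={1}, int(X∖A)={}, hence cl(A)={3,2,1,5,4}
∂A: remove int from cl → {3,1,5,4}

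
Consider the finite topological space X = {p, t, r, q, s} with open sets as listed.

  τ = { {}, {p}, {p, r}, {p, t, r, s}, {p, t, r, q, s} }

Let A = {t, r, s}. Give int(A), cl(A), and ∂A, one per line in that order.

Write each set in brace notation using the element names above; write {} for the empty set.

int(A) = {}
cl(A)  = {t, r, q, s}
∂A     = {t, r, q, s}

open subsets of A: {}; so int(A) = {}
closure: X∖int(X∖A) = X∖{p} = {t, r, q, s}
∂A = {t, r, q, s} minus {} = {t, r, q, s}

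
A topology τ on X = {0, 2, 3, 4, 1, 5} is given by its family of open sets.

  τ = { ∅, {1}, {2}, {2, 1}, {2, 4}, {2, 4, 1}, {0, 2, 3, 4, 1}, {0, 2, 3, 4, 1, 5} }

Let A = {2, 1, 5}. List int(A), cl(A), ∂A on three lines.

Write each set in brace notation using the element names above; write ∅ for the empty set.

open subsets of A: ∅, {2}, {1}, {2, 1}; so int(A) = {2, 1}
closure: X∖int(X∖A) = X∖∅ = {0, 2, 3, 4, 1, 5}
∂A = {0, 2, 3, 4, 1, 5} minus {2, 1} = {0, 3, 4, 5}

int(A) = {2, 1}
cl(A)  = {0, 2, 3, 4, 1, 5}
∂A     = {0, 3, 4, 5}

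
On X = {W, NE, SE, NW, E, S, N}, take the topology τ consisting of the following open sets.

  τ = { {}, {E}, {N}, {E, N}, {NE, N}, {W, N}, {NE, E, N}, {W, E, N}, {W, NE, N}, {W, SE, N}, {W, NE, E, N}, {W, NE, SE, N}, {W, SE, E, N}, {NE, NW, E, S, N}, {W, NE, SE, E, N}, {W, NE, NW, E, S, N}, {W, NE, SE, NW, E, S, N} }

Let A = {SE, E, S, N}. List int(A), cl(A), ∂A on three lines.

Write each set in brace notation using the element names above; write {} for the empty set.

opens ⊆ A: {}, {N}, {E}, {E, N}; union → int = {E, N}
complement {W, NE, NW}; its interior {}; cl(A) = X∖{} = {W, NE, SE, NW, E, S, N}
boundary = {W, NE, SE, NW, E, S, N} ∖ {E, N} = {W, NE, SE, NW, S}

int(A) = {E, N}
cl(A)  = {W, NE, SE, NW, E, S, N}
∂A     = {W, NE, SE, NW, S}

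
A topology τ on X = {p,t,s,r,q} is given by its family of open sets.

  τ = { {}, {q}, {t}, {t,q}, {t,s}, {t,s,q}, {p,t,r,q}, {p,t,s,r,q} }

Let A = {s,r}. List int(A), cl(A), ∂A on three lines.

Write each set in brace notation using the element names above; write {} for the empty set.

open subsets of A: {}; so int(A) = {}
closure: X∖int(X∖A) = X∖{t,q} = {p,s,r}
∂A = {p,s,r} minus {} = {p,s,r}

int(A) = {}
cl(A)  = {p,s,r}
∂A     = {p,s,r}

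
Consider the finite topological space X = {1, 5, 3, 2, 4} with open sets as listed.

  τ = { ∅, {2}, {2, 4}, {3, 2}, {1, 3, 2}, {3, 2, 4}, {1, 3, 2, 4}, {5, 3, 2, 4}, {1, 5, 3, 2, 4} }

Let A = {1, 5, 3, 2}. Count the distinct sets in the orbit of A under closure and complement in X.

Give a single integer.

6

closure: X∖int(X∖A) = X∖∅ = {1, 5, 3, 2, 4}
Let k=closure and c=complement:
  1. A     = {1, 5, 3, 2}
  2. kA    = {1, 5, 3, 2, 4}
  3. cA    = {4}
  4. ckA   = ∅
  5. kcA   = {5, 4}
  6. ckcA  = {1, 3, 2}
— saturated at 6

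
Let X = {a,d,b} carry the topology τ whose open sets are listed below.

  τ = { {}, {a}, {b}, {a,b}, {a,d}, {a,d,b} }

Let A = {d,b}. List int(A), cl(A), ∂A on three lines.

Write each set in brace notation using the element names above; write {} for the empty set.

int(A) = {b}
cl(A)  = {d,b}
∂A     = {d}

opens ⊆ A: {}, {b}; union → int = {b}
complement {a}; its interior {a}; cl(A) = X∖{a} = {d,b}
boundary = {d,b} ∖ {b} = {d}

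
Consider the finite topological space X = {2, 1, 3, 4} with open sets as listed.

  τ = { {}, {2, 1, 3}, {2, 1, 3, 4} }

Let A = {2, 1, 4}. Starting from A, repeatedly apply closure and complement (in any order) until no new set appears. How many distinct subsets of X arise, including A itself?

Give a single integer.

4

X∖A={3}, int(X∖A)={}, hence cl(A)={2, 1, 3, 4}
Orbit (k=closure, c=complement):
  1. A     = {2, 1, 4}
  2. kA    = {2, 1, 3, 4}
  3. cA    = {3}
  4. ckA   = {}
(closed under both — stop)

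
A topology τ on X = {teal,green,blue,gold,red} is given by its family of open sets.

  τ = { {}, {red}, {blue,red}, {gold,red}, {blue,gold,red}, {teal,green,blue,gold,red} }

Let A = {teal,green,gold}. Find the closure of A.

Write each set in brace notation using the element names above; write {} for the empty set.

X∖A={blue,red}, int(X∖A)={blue,red}, hence cl(A)={teal,green,gold}

{teal,green,gold}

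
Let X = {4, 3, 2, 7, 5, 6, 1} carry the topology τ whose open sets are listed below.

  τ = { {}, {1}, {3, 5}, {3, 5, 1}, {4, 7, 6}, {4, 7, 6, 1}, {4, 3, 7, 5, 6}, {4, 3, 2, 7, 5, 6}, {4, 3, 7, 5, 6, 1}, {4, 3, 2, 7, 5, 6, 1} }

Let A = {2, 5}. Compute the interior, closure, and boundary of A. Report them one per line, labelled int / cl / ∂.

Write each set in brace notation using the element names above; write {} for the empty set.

interior: largest open inside A is {} (from {})
cl via duality: int({4, 3, 7, 6, 1}) = {4, 7, 6, 1}, so X∖{4, 7, 6, 1} = {3, 2, 5}
cl∖int = {3, 2, 5}

int(A) = {}
cl(A)  = {3, 2, 5}
∂A     = {3, 2, 5}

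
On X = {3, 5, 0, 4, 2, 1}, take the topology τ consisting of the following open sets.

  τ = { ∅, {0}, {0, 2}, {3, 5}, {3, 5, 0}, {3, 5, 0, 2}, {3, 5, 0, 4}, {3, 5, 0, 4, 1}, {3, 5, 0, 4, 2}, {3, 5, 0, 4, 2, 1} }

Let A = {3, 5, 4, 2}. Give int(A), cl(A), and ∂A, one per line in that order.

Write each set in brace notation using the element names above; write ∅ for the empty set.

U open, U⊆A: ∅, {3, 5}. int(A) = ⋃ = {3, 5}
X∖A={0, 1}, int(X∖A)={0}, hence cl(A)={3, 5, 4, 2, 1}
∂A: remove int from cl → {4, 2, 1}

int(A) = {3, 5}
cl(A)  = {3, 5, 4, 2, 1}
∂A     = {4, 2, 1}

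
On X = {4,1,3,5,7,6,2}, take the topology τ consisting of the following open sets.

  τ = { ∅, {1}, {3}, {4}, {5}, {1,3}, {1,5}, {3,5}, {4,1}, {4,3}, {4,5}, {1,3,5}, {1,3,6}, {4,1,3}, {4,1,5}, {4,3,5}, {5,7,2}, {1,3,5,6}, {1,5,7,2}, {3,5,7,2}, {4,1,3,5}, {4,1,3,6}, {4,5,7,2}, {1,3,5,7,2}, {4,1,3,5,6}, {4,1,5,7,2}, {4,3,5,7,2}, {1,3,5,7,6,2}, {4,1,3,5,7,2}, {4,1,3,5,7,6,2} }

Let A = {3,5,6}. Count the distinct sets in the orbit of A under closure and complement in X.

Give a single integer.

closure: X∖int(X∖A) = X∖{4,1} = {3,5,7,6,2}
Let k=closure and c=complement:
  1. A     = {3,5,6}
  2. kA    = {3,5,7,6,2}
  3. cA    = {4,1,7,2}
  4. ckA   = {4,1}
  5. kcA   = {4,1,7,6,2}
  6. kckA  = {4,1,6}
  7. ckcA  = {3,5}
  8. ckckA = {3,5,7,2}
— saturated at 8

8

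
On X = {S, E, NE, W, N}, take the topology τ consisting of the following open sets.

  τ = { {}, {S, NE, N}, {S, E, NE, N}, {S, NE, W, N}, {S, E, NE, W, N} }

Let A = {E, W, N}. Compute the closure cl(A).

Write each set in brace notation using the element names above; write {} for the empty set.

X∖A={S, NE}, int(X∖A)={}, hence cl(A)={S, E, NE, W, N}

{S, E, NE, W, N}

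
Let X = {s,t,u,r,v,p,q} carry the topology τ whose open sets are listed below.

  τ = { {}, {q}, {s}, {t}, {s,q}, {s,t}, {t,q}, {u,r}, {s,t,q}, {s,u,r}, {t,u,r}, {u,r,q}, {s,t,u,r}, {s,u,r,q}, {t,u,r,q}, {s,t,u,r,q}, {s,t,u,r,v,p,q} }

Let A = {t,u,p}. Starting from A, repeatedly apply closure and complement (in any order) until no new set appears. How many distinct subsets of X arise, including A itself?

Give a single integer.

closure: X∖int(X∖A) = X∖{s,q} = {t,u,r,v,p}
Let k=closure and c=complement:
  1. A     = {t,u,p}
  2. kA    = {t,u,r,v,p}
  3. cA    = {s,r,v,q}
  4. ckA   = {s,q}
  5. kcA   = {s,u,r,v,p,q}
  6. kckA  = {s,v,p,q}
  7. ckcA  = {t}
  8. ckckA = {t,u,r}
  9. kckcA = {t,v,p}
  10. ckckcA = {s,u,r,q}
— saturated at 10

10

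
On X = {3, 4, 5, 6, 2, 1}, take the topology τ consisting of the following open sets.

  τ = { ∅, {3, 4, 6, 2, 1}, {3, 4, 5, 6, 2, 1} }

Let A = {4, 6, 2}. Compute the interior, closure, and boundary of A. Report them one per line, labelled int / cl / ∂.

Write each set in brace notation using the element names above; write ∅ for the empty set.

int(A) = ∅
cl(A)  = {3, 4, 5, 6, 2, 1}
∂A     = {3, 4, 5, 6, 2, 1}

U open, U⊆A: ∅. int(A) = ⋃ = ∅
X∖A={3, 5, 1}, int(X∖A)=∅, hence cl(A)={3, 4, 5, 6, 2, 1}
∂A: remove int from cl → {3, 4, 5, 6, 2, 1}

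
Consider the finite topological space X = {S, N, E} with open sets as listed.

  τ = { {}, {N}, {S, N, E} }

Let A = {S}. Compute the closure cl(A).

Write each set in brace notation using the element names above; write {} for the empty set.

{S, E}

cl via duality: int({N, E}) = {N}, so X∖{N} = {S, E}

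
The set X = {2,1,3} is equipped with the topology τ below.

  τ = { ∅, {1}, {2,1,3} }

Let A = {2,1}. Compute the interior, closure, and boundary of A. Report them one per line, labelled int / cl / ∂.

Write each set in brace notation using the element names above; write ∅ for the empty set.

opens ⊆ A: ∅, {1}; union → int = {1}
complement {3}; its interior ∅; cl(A) = X∖∅ = {2,1,3}
boundary = {2,1,3} ∖ {1} = {2,3}

int(A) = {1}
cl(A)  = {2,1,3}
∂A     = {2,3}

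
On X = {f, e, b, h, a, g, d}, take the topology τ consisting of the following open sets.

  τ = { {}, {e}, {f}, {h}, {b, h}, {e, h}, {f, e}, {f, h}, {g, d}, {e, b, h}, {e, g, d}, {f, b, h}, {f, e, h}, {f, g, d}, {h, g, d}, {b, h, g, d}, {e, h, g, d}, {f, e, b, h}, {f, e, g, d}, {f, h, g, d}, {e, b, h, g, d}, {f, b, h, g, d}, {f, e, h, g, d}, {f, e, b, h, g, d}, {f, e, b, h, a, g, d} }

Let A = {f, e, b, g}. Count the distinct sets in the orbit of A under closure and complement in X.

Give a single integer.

closure: X∖int(X∖A) = X∖{h} = {f, e, b, a, g, d}
Let k=closure and c=complement:
  1. A     = {f, e, b, g}
  2. kA    = {f, e, b, a, g, d}
  3. cA    = {h, a, d}
  4. ckA   = {h}
  5. kcA   = {b, h, a, g, d}
  6. kckA  = {b, h, a}
  7. ckcA  = {f, e}
  8. ckckA = {f, e, g, d}
  9. kckcA = {f, e, a}
  10. kckckA = {f, e, a, g, d}
  11. ckckcA = {b, h, g, d}
  12. ckckckA = {b, h}
— saturated at 12

12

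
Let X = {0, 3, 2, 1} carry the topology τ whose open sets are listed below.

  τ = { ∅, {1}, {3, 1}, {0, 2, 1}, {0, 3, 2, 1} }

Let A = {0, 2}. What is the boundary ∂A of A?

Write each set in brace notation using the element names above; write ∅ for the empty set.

interior: largest open inside A is ∅ (from ∅)
cl via duality: int({3, 1}) = {3, 1}, so X∖{3, 1} = {0, 2}
cl∖int = {0, 2}

{0, 2}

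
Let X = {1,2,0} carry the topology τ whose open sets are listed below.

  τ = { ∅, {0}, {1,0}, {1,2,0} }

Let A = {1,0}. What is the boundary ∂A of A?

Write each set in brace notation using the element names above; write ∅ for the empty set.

interior: largest open inside A is {1,0} (from ∅, {0}, {1,0})
cl via duality: int({2}) = ∅, so X∖∅ = {1,2,0}
cl∖int = {2}

{2}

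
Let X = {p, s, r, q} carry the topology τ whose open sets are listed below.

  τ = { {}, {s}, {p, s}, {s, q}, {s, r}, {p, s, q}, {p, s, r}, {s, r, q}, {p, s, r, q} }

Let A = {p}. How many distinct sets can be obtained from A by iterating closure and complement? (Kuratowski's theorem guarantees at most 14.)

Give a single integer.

complement {s, r, q}; its interior {s, r, q}; cl(A) = X∖{s, r, q} = {p}
With k = closure, c = complement:
  1. A     = {p}
  2. cA    = {s, r, q}
  3. kcA   = {p, s, r, q}
  4. ckcA  = {}
k, c of each give nothing new

4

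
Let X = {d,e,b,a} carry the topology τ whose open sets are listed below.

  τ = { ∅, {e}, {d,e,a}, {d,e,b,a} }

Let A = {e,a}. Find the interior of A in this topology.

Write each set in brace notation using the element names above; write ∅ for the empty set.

{e}

interior: largest open inside A is {e} (from ∅, {e})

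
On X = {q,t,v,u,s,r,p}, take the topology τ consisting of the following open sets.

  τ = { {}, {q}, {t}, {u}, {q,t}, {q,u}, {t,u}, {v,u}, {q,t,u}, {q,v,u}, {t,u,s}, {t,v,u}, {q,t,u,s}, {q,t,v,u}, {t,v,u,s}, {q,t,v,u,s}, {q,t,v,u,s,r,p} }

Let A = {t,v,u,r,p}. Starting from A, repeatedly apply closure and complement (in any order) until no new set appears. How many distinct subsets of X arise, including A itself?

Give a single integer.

8

complement {q,s}; its interior {q}; cl(A) = X∖{q} = {t,v,u,s,r,p}
With k = closure, c = complement:
  1. A     = {t,v,u,r,p}
  2. kA    = {t,v,u,s,r,p}
  3. cA    = {q,s}
  4. ckA   = {q}
  5. kcA   = {q,s,r,p}
  6. kckA  = {q,r,p}
  7. ckcA  = {t,v,u}
  8. ckckA = {t,v,u,s}
k, c of each give nothing new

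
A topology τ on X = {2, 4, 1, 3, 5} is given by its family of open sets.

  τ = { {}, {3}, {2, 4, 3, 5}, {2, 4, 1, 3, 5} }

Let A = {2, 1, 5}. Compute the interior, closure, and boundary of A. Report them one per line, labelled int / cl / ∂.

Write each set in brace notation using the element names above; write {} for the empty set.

open subsets of A: {}; so int(A) = {}
closure: X∖int(X∖A) = X∖{3} = {2, 4, 1, 5}
∂A = {2, 4, 1, 5} minus {} = {2, 4, 1, 5}

int(A) = {}
cl(A)  = {2, 4, 1, 5}
∂A     = {2, 4, 1, 5}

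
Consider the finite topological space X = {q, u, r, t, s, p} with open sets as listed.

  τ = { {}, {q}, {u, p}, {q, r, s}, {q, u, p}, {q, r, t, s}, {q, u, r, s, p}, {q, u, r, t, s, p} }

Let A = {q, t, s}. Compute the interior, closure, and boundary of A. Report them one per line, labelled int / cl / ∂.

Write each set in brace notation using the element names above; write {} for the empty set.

U open, U⊆A: {}, {q}. int(A) = ⋃ = {q}
X∖A={u, r, p}, int(X∖A)={u, p}, hence cl(A)={q, r, t, s}
∂A: remove int from cl → {r, t, s}

int(A) = {q}
cl(A)  = {q, r, t, s}
∂A     = {r, t, s}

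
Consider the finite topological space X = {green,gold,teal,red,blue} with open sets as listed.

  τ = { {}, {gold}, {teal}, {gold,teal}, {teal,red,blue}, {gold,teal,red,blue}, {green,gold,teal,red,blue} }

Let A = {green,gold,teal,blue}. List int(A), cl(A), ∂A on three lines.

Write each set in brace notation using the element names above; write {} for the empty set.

U open, U⊆A: {}, {gold}, {teal}, {gold,teal}. int(A) = ⋃ = {gold,teal}
X∖A={red}, int(X∖A)={}, hence cl(A)={green,gold,teal,red,blue}
∂A: remove int from cl → {green,red,blue}

int(A) = {gold,teal}
cl(A)  = {green,gold,teal,red,blue}
∂A     = {green,red,blue}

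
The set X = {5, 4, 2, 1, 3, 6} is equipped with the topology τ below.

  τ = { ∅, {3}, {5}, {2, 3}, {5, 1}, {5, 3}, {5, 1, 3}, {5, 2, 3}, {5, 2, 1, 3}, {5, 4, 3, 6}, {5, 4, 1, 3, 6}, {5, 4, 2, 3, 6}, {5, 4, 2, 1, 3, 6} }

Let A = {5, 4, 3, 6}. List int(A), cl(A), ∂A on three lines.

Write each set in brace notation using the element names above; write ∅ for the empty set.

interior: largest open inside A is {5, 4, 3, 6} (from ∅, {5}, {3}, {5, 3}, {5, 4, 3, 6})
cl via duality: int({2, 1}) = ∅, so X∖∅ = {5, 4, 2, 1, 3, 6}
cl∖int = {2, 1}

int(A) = {5, 4, 3, 6}
cl(A)  = {5, 4, 2, 1, 3, 6}
∂A     = {2, 1}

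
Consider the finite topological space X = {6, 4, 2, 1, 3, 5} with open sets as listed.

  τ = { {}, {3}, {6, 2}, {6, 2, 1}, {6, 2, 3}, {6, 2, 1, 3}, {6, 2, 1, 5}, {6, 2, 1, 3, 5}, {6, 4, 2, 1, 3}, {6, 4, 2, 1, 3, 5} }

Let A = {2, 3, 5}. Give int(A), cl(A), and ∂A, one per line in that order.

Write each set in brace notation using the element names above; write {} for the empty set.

interior: largest open inside A is {3} (from {}, {3})
cl via duality: int({6, 4, 1}) = {}, so X∖{} = {6, 4, 2, 1, 3, 5}
cl∖int = {6, 4, 2, 1, 5}

int(A) = {3}
cl(A)  = {6, 4, 2, 1, 3, 5}
∂A     = {6, 4, 2, 1, 5}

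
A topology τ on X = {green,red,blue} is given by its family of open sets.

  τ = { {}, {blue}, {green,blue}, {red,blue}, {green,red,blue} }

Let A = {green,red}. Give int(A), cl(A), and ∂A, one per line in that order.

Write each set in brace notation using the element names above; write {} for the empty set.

open subsets of A: {}; so int(A) = {}
closure: X∖int(X∖A) = X∖{blue} = {green,red}
∂A = {green,red} minus {} = {green,red}

int(A) = {}
cl(A)  = {green,red}
∂A     = {green,red}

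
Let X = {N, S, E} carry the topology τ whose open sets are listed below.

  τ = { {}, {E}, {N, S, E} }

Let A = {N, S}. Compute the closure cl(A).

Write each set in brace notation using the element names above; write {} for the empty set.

{N, S}

complement {E}; its interior {E}; cl(A) = X∖{E} = {N, S}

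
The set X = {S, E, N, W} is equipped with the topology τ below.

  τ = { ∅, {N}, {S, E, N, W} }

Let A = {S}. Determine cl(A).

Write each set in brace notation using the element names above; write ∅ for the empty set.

complement {E, N, W}; its interior {N}; cl(A) = X∖{N} = {S, E, W}

{S, E, W}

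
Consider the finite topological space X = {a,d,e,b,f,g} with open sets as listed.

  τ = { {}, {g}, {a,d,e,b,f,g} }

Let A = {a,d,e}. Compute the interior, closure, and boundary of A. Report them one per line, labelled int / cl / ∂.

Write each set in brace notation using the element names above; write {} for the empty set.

opens ⊆ A: {}; union → int = {}
complement {b,f,g}; its interior {g}; cl(A) = X∖{g} = {a,d,e,b,f}
boundary = {a,d,e,b,f} ∖ {} = {a,d,e,b,f}

int(A) = {}
cl(A)  = {a,d,e,b,f}
∂A     = {a,d,e,b,f}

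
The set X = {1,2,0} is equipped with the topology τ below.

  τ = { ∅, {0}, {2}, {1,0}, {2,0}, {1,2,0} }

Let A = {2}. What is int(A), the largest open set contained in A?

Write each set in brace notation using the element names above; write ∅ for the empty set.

U open, U⊆A: ∅, {2}. int(A) = ⋃ = {2}

{2}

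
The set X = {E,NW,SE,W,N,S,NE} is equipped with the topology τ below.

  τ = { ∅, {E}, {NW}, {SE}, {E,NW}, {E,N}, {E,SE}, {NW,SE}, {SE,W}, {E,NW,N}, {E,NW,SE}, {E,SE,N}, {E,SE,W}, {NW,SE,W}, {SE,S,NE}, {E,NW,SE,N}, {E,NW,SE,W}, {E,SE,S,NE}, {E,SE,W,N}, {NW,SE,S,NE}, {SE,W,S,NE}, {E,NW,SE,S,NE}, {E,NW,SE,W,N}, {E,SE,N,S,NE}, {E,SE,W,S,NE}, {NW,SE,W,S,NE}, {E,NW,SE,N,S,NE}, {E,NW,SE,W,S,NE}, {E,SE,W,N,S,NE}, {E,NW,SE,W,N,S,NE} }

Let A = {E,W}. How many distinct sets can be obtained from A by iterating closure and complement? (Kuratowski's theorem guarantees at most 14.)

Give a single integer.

X∖A={NW,SE,N,S,NE}, int(X∖A)={NW,SE,S,NE}, hence cl(A)={E,W,N}
Orbit (k=closure, c=complement):
  1. A     = {E,W}
  2. kA    = {E,W,N}
  3. cA    = {NW,SE,N,S,NE}
  4. ckA   = {NW,SE,S,NE}
  5. kcA   = {NW,SE,W,N,S,NE}
  6. kckA  = {NW,SE,W,S,NE}
  7. ckcA  = {E}
  8. ckckA = {E,N}
(closed under both — stop)

8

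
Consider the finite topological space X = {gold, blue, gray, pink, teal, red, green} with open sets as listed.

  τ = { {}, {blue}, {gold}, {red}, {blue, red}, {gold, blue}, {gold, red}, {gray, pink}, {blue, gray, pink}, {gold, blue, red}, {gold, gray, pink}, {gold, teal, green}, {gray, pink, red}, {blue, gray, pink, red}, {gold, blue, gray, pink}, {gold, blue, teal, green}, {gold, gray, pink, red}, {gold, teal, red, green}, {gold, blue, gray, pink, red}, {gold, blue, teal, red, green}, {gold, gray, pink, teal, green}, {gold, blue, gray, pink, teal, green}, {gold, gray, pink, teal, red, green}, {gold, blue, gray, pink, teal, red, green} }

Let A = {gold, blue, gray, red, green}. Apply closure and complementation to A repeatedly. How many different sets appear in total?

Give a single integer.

cl via duality: int({pink, teal}) = {}, so X∖{} = {gold, blue, gray, pink, teal, red, green}
Write k for closure, c for complement:
  1. A     = {gold, blue, gray, red, green}
  2. kA    = {gold, blue, gray, pink, teal, red, green}
  3. cA    = {pink, teal}
  4. ckA   = {}
  5. kcA   = {gray, pink, teal, green}
  6. ckcA  = {gold, blue, red}
  7. kckcA = {gold, blue, teal, red, green}
  8. ckckcA = {gray, pink}
applying k or c yields no new set

8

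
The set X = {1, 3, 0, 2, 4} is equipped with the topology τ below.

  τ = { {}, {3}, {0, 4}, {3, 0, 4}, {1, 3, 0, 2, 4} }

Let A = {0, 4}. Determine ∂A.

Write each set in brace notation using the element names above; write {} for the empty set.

opens ⊆ A: {}, {0, 4}; union → int = {0, 4}
complement {1, 3, 2}; its interior {3}; cl(A) = X∖{3} = {1, 0, 2, 4}
boundary = {1, 0, 2, 4} ∖ {0, 4} = {1, 2}

{1, 2}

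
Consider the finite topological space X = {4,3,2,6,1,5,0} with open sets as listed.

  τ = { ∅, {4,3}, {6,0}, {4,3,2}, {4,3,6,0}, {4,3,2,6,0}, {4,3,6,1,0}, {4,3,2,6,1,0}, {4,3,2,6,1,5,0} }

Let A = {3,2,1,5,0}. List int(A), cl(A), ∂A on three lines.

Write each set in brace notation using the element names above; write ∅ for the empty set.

int(A) = ∅
cl(A)  = {4,3,2,6,1,5,0}
∂A     = {4,3,2,6,1,5,0}

U open, U⊆A: ∅. int(A) = ⋃ = ∅
X∖A={4,6}, int(X∖A)=∅, hence cl(A)={4,3,2,6,1,5,0}
∂A: remove int from cl → {4,3,2,6,1,5,0}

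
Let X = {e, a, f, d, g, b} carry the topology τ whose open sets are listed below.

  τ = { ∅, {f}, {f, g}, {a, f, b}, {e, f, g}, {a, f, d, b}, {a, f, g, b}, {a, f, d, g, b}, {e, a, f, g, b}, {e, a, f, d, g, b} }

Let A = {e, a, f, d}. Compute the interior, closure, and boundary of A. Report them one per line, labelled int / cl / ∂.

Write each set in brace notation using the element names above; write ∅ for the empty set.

open subsets of A: ∅, {f}; so int(A) = {f}
closure: X∖int(X∖A) = X∖∅ = {e, a, f, d, g, b}
∂A = {e, a, f, d, g, b} minus {f} = {e, a, d, g, b}

int(A) = {f}
cl(A)  = {e, a, f, d, g, b}
∂A     = {e, a, d, g, b}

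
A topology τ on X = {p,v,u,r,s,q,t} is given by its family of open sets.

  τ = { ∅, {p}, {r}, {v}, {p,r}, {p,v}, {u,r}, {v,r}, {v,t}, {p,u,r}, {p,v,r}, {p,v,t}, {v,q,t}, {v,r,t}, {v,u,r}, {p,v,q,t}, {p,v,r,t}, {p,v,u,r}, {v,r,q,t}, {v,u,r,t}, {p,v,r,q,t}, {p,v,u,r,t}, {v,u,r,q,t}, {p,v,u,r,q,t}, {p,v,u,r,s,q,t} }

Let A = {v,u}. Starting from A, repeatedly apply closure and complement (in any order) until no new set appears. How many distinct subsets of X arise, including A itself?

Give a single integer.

closure: X∖int(X∖A) = X∖{p,r} = {v,u,s,q,t}
Let k=closure and c=complement:
  1. A     = {v,u}
  2. kA    = {v,u,s,q,t}
  3. cA    = {p,r,s,q,t}
  4. ckA   = {p,r}
  5. kcA   = {p,u,r,s,q,t}
  6. kckA  = {p,u,r,s}
  7. ckcA  = {v}
  8. ckckA = {v,q,t}
  9. kckcA = {v,s,q,t}
  10. ckckcA = {p,u,r}
— saturated at 10

10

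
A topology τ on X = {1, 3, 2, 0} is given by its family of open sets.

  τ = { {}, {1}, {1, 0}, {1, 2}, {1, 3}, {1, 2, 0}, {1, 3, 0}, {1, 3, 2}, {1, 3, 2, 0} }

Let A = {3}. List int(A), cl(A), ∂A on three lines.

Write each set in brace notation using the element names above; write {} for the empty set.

U open, U⊆A: {}. int(A) = ⋃ = {}
X∖A={1, 2, 0}, int(X∖A)={1, 2, 0}, hence cl(A)={3}
∂A: remove int from cl → {3}

int(A) = {}
cl(A)  = {3}
∂A     = {3}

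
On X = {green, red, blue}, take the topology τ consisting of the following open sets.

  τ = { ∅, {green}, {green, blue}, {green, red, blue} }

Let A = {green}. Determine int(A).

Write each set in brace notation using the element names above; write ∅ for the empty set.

open subsets of A: ∅, {green}; so int(A) = {green}

{green}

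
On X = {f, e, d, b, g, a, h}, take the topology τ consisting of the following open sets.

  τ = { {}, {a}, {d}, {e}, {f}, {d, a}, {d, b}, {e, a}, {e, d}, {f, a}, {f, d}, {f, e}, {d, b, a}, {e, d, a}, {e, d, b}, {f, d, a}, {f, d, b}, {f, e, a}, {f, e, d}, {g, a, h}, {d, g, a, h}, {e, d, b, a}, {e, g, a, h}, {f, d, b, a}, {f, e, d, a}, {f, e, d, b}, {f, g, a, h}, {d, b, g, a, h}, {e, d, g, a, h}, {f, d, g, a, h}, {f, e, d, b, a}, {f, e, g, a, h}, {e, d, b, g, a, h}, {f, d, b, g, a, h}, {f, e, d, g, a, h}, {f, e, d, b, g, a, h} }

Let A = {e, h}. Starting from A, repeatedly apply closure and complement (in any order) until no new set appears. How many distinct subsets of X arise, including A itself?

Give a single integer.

complement {f, d, b, g, a}; its interior {f, d, b, a}; cl(A) = X∖{f, d, b, a} = {e, g, h}
With k = closure, c = complement:
  1. A     = {e, h}
  2. kA    = {e, g, h}
  3. cA    = {f, d, b, g, a}
  4. ckA   = {f, d, b, a}
  5. kcA   = {f, d, b, g, a, h}
  6. ckcA  = {e}
k, c of each give nothing new

6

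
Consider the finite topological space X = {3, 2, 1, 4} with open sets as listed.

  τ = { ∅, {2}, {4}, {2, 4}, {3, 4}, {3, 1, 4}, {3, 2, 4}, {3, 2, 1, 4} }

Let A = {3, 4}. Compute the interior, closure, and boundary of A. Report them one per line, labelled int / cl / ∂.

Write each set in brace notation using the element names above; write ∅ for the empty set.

int(A) = {3, 4}
cl(A)  = {3, 1, 4}
∂A     = {1}

U open, U⊆A: ∅, {4}, {3, 4}. int(A) = ⋃ = {3, 4}
X∖A={2, 1}, int(X∖A)={2}, hence cl(A)={3, 1, 4}
∂A: remove int from cl → {1}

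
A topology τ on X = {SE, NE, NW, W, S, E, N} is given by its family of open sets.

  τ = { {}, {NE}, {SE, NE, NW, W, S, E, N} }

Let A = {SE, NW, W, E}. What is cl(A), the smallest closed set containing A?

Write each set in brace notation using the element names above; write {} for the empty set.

complement {NE, S, N}; its interior {NE}; cl(A) = X∖{NE} = {SE, NW, W, S, E, N}

{SE, NW, W, S, E, N}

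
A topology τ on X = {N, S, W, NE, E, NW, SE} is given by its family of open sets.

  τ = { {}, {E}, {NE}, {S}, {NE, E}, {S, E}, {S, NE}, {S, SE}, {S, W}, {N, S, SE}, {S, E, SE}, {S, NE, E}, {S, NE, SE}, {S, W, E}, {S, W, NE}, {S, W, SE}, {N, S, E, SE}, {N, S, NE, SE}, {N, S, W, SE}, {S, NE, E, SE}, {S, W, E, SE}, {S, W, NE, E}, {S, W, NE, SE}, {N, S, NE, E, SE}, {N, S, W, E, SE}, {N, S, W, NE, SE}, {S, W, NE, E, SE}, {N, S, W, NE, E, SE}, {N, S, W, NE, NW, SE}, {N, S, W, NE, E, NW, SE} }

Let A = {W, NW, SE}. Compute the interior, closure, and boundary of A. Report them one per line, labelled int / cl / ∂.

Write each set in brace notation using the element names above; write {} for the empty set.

U open, U⊆A: {}. int(A) = ⋃ = {}
X∖A={N, S, NE, E}, int(X∖A)={S, NE, E}, hence cl(A)={N, W, NW, SE}
∂A: remove int from cl → {N, W, NW, SE}

int(A) = {}
cl(A)  = {N, W, NW, SE}
∂A     = {N, W, NW, SE}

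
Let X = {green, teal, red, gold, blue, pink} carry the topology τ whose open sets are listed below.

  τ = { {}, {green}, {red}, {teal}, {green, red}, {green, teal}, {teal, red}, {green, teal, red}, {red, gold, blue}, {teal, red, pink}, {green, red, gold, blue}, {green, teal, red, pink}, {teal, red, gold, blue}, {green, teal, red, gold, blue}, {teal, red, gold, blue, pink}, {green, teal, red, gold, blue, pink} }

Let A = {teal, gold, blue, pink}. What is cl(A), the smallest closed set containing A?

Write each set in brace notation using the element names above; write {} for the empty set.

complement {green, red}; its interior {green, red}; cl(A) = X∖{green, red} = {teal, gold, blue, pink}

{teal, gold, blue, pink}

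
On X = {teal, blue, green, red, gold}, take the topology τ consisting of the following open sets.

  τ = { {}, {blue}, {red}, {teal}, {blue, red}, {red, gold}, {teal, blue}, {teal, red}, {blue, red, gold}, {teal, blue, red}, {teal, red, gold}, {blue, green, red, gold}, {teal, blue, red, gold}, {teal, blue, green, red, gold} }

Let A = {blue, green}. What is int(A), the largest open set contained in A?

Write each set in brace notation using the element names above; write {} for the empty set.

open subsets of A: {}, {blue}; so int(A) = {blue}

{blue}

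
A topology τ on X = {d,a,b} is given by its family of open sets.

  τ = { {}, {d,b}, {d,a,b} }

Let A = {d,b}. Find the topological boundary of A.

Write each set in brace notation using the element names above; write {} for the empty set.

interior: largest open inside A is {d,b} (from {}, {d,b})
cl via duality: int({a}) = {}, so X∖{} = {d,a,b}
cl∖int = {a}

{a}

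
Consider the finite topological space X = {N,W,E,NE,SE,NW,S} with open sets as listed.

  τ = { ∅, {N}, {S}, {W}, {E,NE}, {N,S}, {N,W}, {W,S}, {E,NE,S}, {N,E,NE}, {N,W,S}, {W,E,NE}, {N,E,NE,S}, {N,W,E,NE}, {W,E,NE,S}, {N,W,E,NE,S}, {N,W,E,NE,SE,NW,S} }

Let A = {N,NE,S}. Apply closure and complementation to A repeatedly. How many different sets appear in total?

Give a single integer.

10

complement {W,E,SE,NW}; its interior {W}; cl(A) = X∖{W} = {N,E,NE,SE,NW,S}
With k = closure, c = complement:
  1. A     = {N,NE,S}
  2. kA    = {N,E,NE,SE,NW,S}
  3. cA    = {W,E,SE,NW}
  4. ckA   = {W}
  5. kcA   = {W,E,NE,SE,NW}
  6. kckA  = {W,SE,NW}
  7. ckcA  = {N,S}
  8. ckckA = {N,E,NE,S}
  9. kckcA = {N,SE,NW,S}
  10. ckckcA = {W,E,NE}
k, c of each give nothing new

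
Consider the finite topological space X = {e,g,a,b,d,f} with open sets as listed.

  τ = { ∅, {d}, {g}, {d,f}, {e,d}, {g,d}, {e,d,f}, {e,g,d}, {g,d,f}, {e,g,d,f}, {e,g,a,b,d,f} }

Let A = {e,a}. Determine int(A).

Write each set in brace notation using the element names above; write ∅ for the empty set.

open subsets of A: ∅; so int(A) = ∅

∅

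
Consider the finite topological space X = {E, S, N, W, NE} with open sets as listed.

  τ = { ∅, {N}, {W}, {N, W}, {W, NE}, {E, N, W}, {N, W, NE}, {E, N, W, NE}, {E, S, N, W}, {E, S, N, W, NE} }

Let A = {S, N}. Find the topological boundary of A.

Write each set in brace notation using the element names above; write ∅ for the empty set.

{E, S}

U open, U⊆A: ∅, {N}. int(A) = ⋃ = {N}
X∖A={E, W, NE}, int(X∖A)={W, NE}, hence cl(A)={E, S, N}
∂A: remove int from cl → {E, S}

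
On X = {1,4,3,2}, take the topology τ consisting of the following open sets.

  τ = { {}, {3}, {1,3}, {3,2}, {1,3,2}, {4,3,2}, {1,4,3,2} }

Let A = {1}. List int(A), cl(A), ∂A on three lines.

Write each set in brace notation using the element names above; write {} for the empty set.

interior: largest open inside A is {} (from {})
cl via duality: int({4,3,2}) = {4,3,2}, so X∖{4,3,2} = {1}
cl∖int = {1}

int(A) = {}
cl(A)  = {1}
∂A     = {1}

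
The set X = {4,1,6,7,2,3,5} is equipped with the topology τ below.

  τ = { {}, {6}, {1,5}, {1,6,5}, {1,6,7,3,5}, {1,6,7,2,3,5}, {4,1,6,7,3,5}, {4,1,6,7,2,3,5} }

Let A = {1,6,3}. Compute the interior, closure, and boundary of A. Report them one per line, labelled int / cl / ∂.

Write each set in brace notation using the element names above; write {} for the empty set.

interior: largest open inside A is {6} (from {}, {6})
cl via duality: int({4,7,2,5}) = {}, so X∖{} = {4,1,6,7,2,3,5}
cl∖int = {4,1,7,2,3,5}

int(A) = {6}
cl(A)  = {4,1,6,7,2,3,5}
∂A     = {4,1,7,2,3,5}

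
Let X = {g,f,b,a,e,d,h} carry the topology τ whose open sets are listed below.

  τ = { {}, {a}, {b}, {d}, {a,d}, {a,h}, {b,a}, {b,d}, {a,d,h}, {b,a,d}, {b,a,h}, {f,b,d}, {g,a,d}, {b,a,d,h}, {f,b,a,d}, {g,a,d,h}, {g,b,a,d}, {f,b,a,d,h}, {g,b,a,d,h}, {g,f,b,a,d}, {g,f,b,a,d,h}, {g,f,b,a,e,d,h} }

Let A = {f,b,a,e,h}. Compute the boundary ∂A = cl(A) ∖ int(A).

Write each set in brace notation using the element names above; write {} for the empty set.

open subsets of A: {}, {b}, {a}, {a,h}, {b,a}, {b,a,h}; so int(A) = {b,a,h}
closure: X∖int(X∖A) = X∖{d} = {g,f,b,a,e,h}
∂A = {g,f,b,a,e,h} minus {b,a,h} = {g,f,e}

{g,f,e}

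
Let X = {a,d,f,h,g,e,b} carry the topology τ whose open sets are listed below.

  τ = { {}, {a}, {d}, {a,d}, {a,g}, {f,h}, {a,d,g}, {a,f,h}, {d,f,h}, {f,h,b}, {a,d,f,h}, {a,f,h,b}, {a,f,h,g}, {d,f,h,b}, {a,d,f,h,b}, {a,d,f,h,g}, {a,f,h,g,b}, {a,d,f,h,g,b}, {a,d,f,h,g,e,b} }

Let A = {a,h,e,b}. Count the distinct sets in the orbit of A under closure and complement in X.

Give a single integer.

X∖A={d,f,g}, int(X∖A)={d}, hence cl(A)={a,f,h,g,e,b}
Orbit (k=closure, c=complement):
  1. A     = {a,h,e,b}
  2. kA    = {a,f,h,g,e,b}
  3. cA    = {d,f,g}
  4. ckA   = {d}
  5. kcA   = {d,f,h,g,e,b}
  6. kckA  = {d,e}
  7. ckcA  = {a}
  8. ckckA = {a,f,h,g,b}
  9. kckcA = {a,g,e}
  10. ckckcA = {d,f,h,b}
  11. kckckcA = {d,f,h,e,b}
  12. ckckckcA = {a,g}
(closed under both — stop)

12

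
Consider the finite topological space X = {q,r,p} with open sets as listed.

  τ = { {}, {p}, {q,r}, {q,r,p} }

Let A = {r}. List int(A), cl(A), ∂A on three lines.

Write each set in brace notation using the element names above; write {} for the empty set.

U open, U⊆A: {}. int(A) = ⋃ = {}
X∖A={q,p}, int(X∖A)={p}, hence cl(A)={q,r}
∂A: remove int from cl → {q,r}

int(A) = {}
cl(A)  = {q,r}
∂A     = {q,r}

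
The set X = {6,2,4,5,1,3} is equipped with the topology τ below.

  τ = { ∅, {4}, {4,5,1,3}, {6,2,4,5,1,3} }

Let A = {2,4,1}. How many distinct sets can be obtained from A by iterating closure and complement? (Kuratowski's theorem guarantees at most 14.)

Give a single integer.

6

X∖A={6,5,3}, int(X∖A)=∅, hence cl(A)={6,2,4,5,1,3}
Orbit (k=closure, c=complement):
  1. A     = {2,4,1}
  2. kA    = {6,2,4,5,1,3}
  3. cA    = {6,5,3}
  4. ckA   = ∅
  5. kcA   = {6,2,5,1,3}
  6. ckcA  = {4}
(closed under both — stop)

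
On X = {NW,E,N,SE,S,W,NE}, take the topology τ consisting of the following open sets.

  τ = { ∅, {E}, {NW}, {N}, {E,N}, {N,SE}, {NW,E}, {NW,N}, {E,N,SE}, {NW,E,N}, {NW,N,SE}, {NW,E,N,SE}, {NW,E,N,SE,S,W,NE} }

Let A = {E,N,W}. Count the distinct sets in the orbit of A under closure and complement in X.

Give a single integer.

8

complement {NW,SE,S,NE}; its interior {NW}; cl(A) = X∖{NW} = {E,N,SE,S,W,NE}
With k = closure, c = complement:
  1. A     = {E,N,W}
  2. kA    = {E,N,SE,S,W,NE}
  3. cA    = {NW,SE,S,NE}
  4. ckA   = {NW}
  5. kcA   = {NW,SE,S,W,NE}
  6. kckA  = {NW,S,W,NE}
  7. ckcA  = {E,N}
  8. ckckA = {E,N,SE}
k, c of each give nothing new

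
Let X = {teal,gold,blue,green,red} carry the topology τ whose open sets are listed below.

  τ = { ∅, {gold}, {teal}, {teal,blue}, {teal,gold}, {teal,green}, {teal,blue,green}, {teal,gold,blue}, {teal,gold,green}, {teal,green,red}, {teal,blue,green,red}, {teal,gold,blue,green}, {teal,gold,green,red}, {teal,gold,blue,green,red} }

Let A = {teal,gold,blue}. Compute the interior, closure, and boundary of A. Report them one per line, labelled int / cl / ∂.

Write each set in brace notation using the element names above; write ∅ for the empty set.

U open, U⊆A: ∅, {gold}, {teal}, {teal,blue}, {teal,gold}, {teal,gold,blue}. int(A) = ⋃ = {teal,gold,blue}
X∖A={green,red}, int(X∖A)=∅, hence cl(A)={teal,gold,blue,green,red}
∂A: remove int from cl → {green,red}

int(A) = {teal,gold,blue}
cl(A)  = {teal,gold,blue,green,red}
∂A     = {green,red}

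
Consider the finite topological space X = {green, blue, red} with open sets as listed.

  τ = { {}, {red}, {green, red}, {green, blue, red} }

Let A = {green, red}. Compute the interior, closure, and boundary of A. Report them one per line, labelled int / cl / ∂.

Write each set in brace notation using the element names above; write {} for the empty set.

open subsets of A: {}, {red}, {green, red}; so int(A) = {green, red}
closure: X∖int(X∖A) = X∖{} = {green, blue, red}
∂A = {green, blue, red} minus {green, red} = {blue}

int(A) = {green, red}
cl(A)  = {green, blue, red}
∂A     = {blue}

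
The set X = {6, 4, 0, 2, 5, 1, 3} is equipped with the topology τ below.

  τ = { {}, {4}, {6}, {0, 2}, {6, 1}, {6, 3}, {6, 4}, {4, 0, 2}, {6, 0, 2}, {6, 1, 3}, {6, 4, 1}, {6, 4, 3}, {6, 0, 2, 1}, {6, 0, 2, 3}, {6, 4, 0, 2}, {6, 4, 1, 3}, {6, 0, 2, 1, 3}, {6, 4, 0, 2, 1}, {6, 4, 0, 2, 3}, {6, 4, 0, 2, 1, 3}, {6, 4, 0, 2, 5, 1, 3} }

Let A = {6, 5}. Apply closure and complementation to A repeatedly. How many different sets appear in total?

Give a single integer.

8

cl via duality: int({4, 0, 2, 1, 3}) = {4, 0, 2}, so X∖{4, 0, 2} = {6, 5, 1, 3}
Write k for closure, c for complement:
  1. A     = {6, 5}
  2. kA    = {6, 5, 1, 3}
  3. cA    = {4, 0, 2, 1, 3}
  4. ckA   = {4, 0, 2}
  5. kcA   = {4, 0, 2, 5, 1, 3}
  6. kckA  = {4, 0, 2, 5}
  7. ckcA  = {6}
  8. ckckA = {6, 1, 3}
applying k or c yields no new set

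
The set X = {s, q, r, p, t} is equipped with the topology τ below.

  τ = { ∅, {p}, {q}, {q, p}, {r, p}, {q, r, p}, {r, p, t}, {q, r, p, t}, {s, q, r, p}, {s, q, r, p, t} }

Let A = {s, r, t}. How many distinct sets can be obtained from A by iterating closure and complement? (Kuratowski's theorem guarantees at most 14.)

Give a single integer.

4

complement {q, p}; its interior {q, p}; cl(A) = X∖{q, p} = {s, r, t}
With k = closure, c = complement:
  1. A     = {s, r, t}
  2. cA    = {q, p}
  3. kcA   = {s, q, r, p, t}
  4. ckcA  = ∅
k, c of each give nothing new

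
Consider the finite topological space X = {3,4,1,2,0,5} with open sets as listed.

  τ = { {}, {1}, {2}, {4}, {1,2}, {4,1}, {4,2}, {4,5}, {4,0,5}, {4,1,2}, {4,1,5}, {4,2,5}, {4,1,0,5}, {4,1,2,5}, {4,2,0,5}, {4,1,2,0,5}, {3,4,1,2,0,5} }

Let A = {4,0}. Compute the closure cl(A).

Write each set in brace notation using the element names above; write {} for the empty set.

{3,4,0,5}

X∖A={3,1,2,5}, int(X∖A)={1,2}, hence cl(A)={3,4,0,5}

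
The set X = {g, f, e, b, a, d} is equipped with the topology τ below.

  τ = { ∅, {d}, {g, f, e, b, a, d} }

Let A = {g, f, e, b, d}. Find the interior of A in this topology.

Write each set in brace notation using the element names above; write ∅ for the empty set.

opens ⊆ A: ∅, {d}; union → int = {d}

{d}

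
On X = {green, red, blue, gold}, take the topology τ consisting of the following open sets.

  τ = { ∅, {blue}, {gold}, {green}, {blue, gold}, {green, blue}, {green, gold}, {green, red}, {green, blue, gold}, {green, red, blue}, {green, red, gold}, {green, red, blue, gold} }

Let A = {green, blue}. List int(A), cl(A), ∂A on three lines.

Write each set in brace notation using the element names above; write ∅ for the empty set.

int(A) = {green, blue}
cl(A)  = {green, red, blue}
∂A     = {red}

open subsets of A: ∅, {green}, {blue}, {green, blue}; so int(A) = {green, blue}
closure: X∖int(X∖A) = X∖{gold} = {green, red, blue}
∂A = {green, red, blue} minus {green, blue} = {red}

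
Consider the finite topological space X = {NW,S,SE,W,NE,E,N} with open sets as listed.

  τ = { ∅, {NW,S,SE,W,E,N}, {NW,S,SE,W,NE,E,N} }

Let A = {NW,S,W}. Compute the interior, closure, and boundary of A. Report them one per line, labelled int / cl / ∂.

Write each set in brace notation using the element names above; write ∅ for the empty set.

open subsets of A: ∅; so int(A) = ∅
closure: X∖int(X∖A) = X∖∅ = {NW,S,SE,W,NE,E,N}
∂A = {NW,S,SE,W,NE,E,N} minus ∅ = {NW,S,SE,W,NE,E,N}

int(A) = ∅
cl(A)  = {NW,S,SE,W,NE,E,N}
∂A     = {NW,S,SE,W,NE,E,N}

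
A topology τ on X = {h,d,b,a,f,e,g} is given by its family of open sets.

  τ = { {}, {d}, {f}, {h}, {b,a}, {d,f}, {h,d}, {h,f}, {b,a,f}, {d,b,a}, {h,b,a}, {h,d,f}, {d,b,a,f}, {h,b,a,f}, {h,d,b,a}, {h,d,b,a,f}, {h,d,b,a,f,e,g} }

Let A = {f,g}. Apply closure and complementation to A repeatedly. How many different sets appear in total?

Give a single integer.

6

complement {h,d,b,a,e}; its interior {h,d,b,a}; cl(A) = X∖{h,d,b,a} = {f,e,g}
With k = closure, c = complement:
  1. A     = {f,g}
  2. kA    = {f,e,g}
  3. cA    = {h,d,b,a,e}
  4. ckA   = {h,d,b,a}
  5. kcA   = {h,d,b,a,e,g}
  6. ckcA  = {f}
k, c of each give nothing new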